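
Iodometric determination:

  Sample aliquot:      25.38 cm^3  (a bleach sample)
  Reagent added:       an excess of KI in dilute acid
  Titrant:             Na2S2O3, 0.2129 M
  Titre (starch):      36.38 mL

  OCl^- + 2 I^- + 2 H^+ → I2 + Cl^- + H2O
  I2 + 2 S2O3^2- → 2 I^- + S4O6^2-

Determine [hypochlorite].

n(S2O3^2-) = 0.03638 × 0.2129 = 7.745 × 10^-3 mol
n(I2) = n(S2O3^2-)/2 = 3.873 × 10^-3 mol
n(OCl^-) in the aliquot = 3.873 × 10^-3 mol (1:1 ratio)
[OCl^-] = 3.873 × 10^-3 / 0.02538 = 0.1526 mol/L

0.1526 M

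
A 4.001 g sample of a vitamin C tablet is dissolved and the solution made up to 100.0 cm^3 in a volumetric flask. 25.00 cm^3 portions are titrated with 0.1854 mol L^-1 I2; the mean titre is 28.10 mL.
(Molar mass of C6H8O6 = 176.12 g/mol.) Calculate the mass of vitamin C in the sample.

3.670 g

C6H8O6 + I2 → C6H6O6 + 2 HI
n(I2) per titration = 0.02810 × 0.1854 = 5.210 × 10^-3 mol
n(C6H8O6) in each aliquot = 5.210 × 10^-3 mol (1:1 ratio)
n(C6H8O6) in the whole flask = 5.210 × 10^-3 × 100.0/25.00 = 0.02084 mol
mass of C6H8O6 = 0.02084 × 176.12 = 3.670 g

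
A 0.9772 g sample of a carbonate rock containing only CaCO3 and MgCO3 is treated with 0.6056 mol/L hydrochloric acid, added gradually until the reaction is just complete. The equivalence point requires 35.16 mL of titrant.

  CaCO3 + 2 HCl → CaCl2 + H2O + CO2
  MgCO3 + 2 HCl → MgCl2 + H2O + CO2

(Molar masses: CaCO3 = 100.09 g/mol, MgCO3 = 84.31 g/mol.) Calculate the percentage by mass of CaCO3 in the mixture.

51.67 %

n(HCl) = 0.03516 × 0.6056 = 0.02129 mol
Let x = n(CaCO3), y = n(MgCO3).
Titrant: 2x + 2y = 0.02129;  mass: 100.09x + 84.31y = 0.9772
Solving, x = 5.044 × 10^-3 mol, y = 5.602 × 10^-3 mol
mass of CaCO3 = 5.044 × 10^-3 × 100.09 = 0.5049 g
% CaCO3 = 0.5049 / 0.9772 × 100 = 51.67 %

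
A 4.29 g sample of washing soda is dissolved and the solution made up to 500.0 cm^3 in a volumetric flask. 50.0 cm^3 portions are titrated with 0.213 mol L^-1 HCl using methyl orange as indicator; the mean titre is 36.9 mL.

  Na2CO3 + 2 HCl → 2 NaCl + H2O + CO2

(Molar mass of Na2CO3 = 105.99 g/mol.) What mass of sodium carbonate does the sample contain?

n(HCl) per titration = 0.0369 × 0.213 = 7.86 × 10^-3 mol
From the 1:2 ratio, n(Na2CO3) in each aliquot = 1/2 × 7.86 × 10^-3 = 3.93 × 10^-3 mol
n(Na2CO3) in the whole flask = 3.93 × 10^-3 × 500.0/50.0 = 0.0393 mol
mass of Na2CO3 = 0.0393 × 105.99 = 4.17 g

4.17 g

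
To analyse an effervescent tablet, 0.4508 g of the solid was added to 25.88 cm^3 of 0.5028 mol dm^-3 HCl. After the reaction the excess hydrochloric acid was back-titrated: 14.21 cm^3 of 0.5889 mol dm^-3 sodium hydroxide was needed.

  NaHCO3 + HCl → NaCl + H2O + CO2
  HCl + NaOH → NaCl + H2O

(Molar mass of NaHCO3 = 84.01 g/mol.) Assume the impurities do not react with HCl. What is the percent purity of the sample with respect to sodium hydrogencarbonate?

86.55 %

n(HCl) added = 0.02588 × 0.5028 = 0.01301 mol
n(NaOH) used in back-titration = 0.01421 × 0.5889 = 8.368 × 10^-3 mol
n(HCl) left over = 8.368 × 10^-3 mol (1:1 ratio)
n(HCl) consumed by analyte = 0.01301 − 8.368 × 10^-3 = 4.644 × 10^-3 mol
n(NaHCO3) = 4.644 × 10^-3 mol (1:1 ratio)
mass of NaHCO3 = 4.644 × 10^-3 × 84.01 = 0.3902 g
% NaHCO3 = 0.3902 / 0.4508 × 100 = 86.55 %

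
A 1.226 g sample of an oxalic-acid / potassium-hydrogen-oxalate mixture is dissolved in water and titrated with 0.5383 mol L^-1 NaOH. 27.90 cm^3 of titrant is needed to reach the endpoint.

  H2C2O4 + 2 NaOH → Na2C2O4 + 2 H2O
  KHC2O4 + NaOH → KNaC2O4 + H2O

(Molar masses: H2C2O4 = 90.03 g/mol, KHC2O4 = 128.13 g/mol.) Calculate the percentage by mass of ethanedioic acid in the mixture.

30.85 %

n(NaOH) = 0.02790 × 0.5383 = 0.01502 mol
Let x = n(H2C2O4), y = n(KHC2O4).
Titrant: 2x + 1y = 0.01502;  mass: 90.03x + 128.13y = 1.226
Solving, x = 4.201 × 10^-3 mol, y = 6.617 × 10^-3 mol
mass of H2C2O4 = 4.201 × 10^-3 × 90.03 = 0.3782 g
% H2C2O4 = 0.3782 / 1.226 × 100 = 30.85 %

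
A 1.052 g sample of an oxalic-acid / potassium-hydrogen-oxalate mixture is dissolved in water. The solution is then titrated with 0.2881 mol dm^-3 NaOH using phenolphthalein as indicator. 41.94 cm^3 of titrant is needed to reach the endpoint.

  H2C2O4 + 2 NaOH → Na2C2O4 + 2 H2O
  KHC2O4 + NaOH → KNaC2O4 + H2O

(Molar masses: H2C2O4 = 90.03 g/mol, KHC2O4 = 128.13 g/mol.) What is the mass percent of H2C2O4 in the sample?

25.54 %

n(NaOH) = 0.04194 × 0.2881 = 0.01208 mol
Let x = n(H2C2O4), y = n(KHC2O4).
Titrant: 2x + 1y = 0.01208;  mass: 90.03x + 128.13y = 1.052
Solving, x = 2.985 × 10^-3 mol, y = 6.113 × 10^-3 mol
mass of H2C2O4 = 2.985 × 10^-3 × 90.03 = 0.2687 g
% H2C2O4 = 0.2687 / 1.052 × 100 = 25.54 %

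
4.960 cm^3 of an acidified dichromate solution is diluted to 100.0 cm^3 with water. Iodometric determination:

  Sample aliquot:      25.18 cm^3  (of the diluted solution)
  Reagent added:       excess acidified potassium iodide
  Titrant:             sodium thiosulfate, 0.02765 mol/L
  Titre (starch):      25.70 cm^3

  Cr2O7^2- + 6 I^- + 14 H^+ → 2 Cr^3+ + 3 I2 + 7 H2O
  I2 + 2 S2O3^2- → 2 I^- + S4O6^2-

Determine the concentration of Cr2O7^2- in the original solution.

0.09483 mol/L

n(S2O3^2-) = 0.02570 × 0.02765 = 7.106 × 10^-4 mol
n(I2) = n(S2O3^2-)/2 = 3.553 × 10^-4 mol
From the 1:3 ratio, n(Cr2O7^2-) in the aliquot = 1/3 × 3.553 × 10^-4 = 1.184 × 10^-4 mol
[Cr2O7^2-]_dilute = 1.184 × 10^-4 / 0.02518 = 0.004704 mol/L
[Cr2O7^2-]_original = 0.004704 × 100.0/4.960 = 0.09483 mol/L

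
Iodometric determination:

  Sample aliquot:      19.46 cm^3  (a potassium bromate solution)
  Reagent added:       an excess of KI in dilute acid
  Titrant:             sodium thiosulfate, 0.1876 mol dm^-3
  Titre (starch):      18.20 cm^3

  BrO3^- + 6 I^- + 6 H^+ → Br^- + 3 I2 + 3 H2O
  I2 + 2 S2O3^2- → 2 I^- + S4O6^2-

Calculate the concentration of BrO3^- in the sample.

n(S2O3^2-) = 0.01820 × 0.1876 = 3.414 × 10^-3 mol
n(I2) = n(S2O3^2-)/2 = 1.707 × 10^-3 mol
From the 1:3 ratio, n(BrO3^-) in the aliquot = 1/3 × 1.707 × 10^-3 = 5.691 × 10^-4 mol
[BrO3^-] = 5.691 × 10^-4 / 0.01946 = 0.02924 mol/L

0.02924 mol/L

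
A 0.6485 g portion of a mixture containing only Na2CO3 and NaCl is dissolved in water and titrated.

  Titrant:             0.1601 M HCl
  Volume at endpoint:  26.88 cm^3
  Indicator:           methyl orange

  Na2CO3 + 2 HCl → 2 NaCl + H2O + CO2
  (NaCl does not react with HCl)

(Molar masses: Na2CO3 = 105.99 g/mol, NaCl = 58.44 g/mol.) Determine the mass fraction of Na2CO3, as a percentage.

n(HCl) = 0.02688 × 0.1601 = 4.303 × 10^-3 mol
Let x = n(Na2CO3), y = n(NaCl).
Titrant: 2x = 4.303 × 10^-3;  mass: 105.99x + 58.44y = 0.6485
Solving, x = 2.152 × 10^-3 mol, y = 7.194 × 10^-3 mol
mass of Na2CO3 = 2.152 × 10^-3 × 105.99 = 0.2281 g
% Na2CO3 = 0.2281 / 0.6485 × 100 = 35.17 %

35.17 %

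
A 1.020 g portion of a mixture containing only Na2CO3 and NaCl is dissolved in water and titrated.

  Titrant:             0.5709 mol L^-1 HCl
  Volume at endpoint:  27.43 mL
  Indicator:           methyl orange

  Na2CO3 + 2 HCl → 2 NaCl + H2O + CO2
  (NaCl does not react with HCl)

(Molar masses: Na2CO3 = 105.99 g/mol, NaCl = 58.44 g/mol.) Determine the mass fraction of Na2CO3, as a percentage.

81.36 %

n(HCl) = 0.02743 × 0.5709 = 0.01566 mol
Let x = n(Na2CO3), y = n(NaCl).
Titrant: 2x = 0.01566;  mass: 105.99x + 58.44y = 1.020
Solving, x = 7.830 × 10^-3 mol, y = 3.253 × 10^-3 mol
mass of Na2CO3 = 7.830 × 10^-3 × 105.99 = 0.8299 g
% Na2CO3 = 0.8299 / 1.020 × 100 = 81.36 %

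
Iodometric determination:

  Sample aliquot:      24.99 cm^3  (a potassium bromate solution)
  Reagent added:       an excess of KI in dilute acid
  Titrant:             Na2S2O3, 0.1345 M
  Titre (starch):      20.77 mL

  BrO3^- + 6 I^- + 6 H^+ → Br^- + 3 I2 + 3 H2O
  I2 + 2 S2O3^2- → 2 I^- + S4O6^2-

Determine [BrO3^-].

n(S2O3^2-) = 0.02077 × 0.1345 = 2.794 × 10^-3 mol
n(I2) = n(S2O3^2-)/2 = 1.397 × 10^-3 mol
From the 1:3 ratio, n(BrO3^-) in the aliquot = 1/3 × 1.397 × 10^-3 = 4.656 × 10^-4 mol
[BrO3^-] = 4.656 × 10^-4 / 0.02499 = 0.01863 mol/L

0.01863 M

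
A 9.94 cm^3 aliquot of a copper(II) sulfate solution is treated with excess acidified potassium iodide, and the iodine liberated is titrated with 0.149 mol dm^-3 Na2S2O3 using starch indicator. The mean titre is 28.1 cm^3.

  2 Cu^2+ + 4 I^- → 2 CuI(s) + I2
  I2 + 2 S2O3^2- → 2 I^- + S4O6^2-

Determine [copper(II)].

0.421 mol/L

n(S2O3^2-) = 0.0281 × 0.149 = 4.19 × 10^-3 mol
n(I2) = n(S2O3^2-)/2 = 2.09 × 10^-3 mol
From the 2:1 ratio, n(Cu2+) in the aliquot = 2/1 × 2.09 × 10^-3 = 4.19 × 10^-3 mol
[Cu2+] = 4.19 × 10^-3 / 0.00994 = 0.421 mol/L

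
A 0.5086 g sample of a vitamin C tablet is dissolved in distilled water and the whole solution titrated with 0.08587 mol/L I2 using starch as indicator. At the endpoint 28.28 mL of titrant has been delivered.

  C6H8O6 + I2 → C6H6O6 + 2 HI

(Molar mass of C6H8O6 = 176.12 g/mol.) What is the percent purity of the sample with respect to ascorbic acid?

n(I2) = 0.02828 L × 0.08587 mol/L = 2.428 × 10^-3 mol
n(C6H8O6) = 2.428 × 10^-3 mol (1:1 ratio)
mass of C6H8O6 = 2.428 × 10^-3 × 176.12 g/mol = 0.4277 g
% C6H8O6 = 0.4277 / 0.5086 × 100 = 84.09 %

84.09 %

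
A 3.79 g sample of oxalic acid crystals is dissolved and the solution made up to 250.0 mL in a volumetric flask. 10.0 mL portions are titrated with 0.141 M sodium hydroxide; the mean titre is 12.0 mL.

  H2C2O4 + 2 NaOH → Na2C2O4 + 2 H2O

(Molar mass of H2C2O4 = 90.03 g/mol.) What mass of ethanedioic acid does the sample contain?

1.90 g

n(NaOH) per titration = 0.0120 × 0.141 = 1.69 × 10^-3 mol
From the 1:2 ratio, n(H2C2O4) in each aliquot = 1/2 × 1.69 × 10^-3 = 8.46 × 10^-4 mol
n(H2C2O4) in the whole flask = 8.46 × 10^-4 × 250.0/10.0 = 0.0211 mol
mass of H2C2O4 = 0.0211 × 90.03 = 1.90 g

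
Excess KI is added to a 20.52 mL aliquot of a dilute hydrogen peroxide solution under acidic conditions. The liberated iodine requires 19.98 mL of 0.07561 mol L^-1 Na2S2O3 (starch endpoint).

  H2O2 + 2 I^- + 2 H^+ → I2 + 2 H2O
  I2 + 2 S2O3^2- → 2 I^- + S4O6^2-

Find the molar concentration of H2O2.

0.03681 mol/L

n(S2O3^2-) = 0.01998 × 0.07561 = 1.511 × 10^-3 mol
n(I2) = n(S2O3^2-)/2 = 7.553 × 10^-4 mol
n(H2O2) in the aliquot = 7.553 × 10^-4 mol (1:1 ratio)
[H2O2] = 7.553 × 10^-4 / 0.02052 = 0.03681 mol/L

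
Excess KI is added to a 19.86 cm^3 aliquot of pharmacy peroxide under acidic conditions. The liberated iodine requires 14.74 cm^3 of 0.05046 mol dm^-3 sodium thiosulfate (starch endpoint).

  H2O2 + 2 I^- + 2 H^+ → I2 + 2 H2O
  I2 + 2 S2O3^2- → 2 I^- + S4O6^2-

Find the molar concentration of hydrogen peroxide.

0.01873 mol/L

n(S2O3^2-) = 0.01474 × 0.05046 = 7.438 × 10^-4 mol
n(I2) = n(S2O3^2-)/2 = 3.719 × 10^-4 mol
n(H2O2) in the aliquot = 3.719 × 10^-4 mol (1:1 ratio)
[H2O2] = 3.719 × 10^-4 / 0.01986 = 0.01873 mol/L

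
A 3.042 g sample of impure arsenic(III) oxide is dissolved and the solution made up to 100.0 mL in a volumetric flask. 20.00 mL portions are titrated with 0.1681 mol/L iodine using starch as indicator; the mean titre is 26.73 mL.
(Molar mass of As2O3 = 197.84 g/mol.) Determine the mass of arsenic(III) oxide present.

2.222 g

As2O3 + 2 I2 + 2 H2O → As2O5 + 4 HI
n(I2) per titration = 0.02673 × 0.1681 = 4.493 × 10^-3 mol
From the 1:2 ratio, n(As2O3) in each aliquot = 1/2 × 4.493 × 10^-3 = 2.247 × 10^-3 mol
n(As2O3) in the whole flask = 2.247 × 10^-3 × 100.0/20.00 = 0.01123 mol
mass of As2O3 = 0.01123 × 197.84 = 2.222 g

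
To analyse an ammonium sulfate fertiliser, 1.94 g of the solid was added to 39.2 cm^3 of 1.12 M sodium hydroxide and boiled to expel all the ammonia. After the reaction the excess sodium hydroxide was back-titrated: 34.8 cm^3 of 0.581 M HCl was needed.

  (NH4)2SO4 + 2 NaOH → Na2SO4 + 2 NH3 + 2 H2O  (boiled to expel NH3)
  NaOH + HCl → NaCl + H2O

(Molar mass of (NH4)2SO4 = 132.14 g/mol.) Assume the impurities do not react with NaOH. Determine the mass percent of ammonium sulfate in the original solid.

n(NaOH) added = 0.0392 × 1.12 = 0.0439 mol
n(HCl) used in back-titration = 0.0348 × 0.581 = 0.0202 mol
n(NaOH) left over = 0.0202 mol (1:1 ratio)
n(NaOH) consumed by analyte = 0.0439 − 0.0202 = 0.0237 mol
From the 1:2 ratio, n((NH4)2SO4) = 1/2 × 0.0237 = 0.0118 mol
mass of (NH4)2SO4 = 0.0118 × 132.14 = 1.56 g
% (NH4)2SO4 = 1.56 / 1.94 × 100 = 80.7 %

80.7 %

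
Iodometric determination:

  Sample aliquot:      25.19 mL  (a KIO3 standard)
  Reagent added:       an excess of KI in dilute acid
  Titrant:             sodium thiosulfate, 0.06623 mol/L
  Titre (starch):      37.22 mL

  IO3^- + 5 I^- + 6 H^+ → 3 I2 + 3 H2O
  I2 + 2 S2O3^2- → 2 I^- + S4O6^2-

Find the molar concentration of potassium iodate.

0.01631 mol/L

n(S2O3^2-) = 0.03722 × 0.06623 = 2.465 × 10^-3 mol
n(I2) = n(S2O3^2-)/2 = 1.233 × 10^-3 mol
From the 1:3 ratio, n(IO3^-) in the aliquot = 1/3 × 1.233 × 10^-3 = 4.108 × 10^-4 mol
[IO3^-] = 4.108 × 10^-4 / 0.02519 = 0.01631 mol/L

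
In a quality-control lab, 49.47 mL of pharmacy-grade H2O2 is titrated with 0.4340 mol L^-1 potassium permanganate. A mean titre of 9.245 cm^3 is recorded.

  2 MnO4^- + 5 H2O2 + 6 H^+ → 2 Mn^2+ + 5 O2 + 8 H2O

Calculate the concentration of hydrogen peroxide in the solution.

n(KMnO4) = 0.009245 L × 0.4340 mol/L = 4.012 × 10^-3 mol
From the 5:2 mole ratio, n(H2O2) = 5/2 × 4.012 × 10^-3 = 0.01003 mol
[H2O2] = 0.01003 mol / 0.04947 L = 0.2028 mol/L

0.2028 mol/L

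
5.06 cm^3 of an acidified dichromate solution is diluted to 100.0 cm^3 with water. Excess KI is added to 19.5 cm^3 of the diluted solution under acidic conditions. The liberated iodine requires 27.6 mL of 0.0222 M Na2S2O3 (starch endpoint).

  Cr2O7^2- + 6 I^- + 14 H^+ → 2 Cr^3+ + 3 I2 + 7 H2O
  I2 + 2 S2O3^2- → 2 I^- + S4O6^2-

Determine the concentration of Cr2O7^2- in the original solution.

0.103 M

n(S2O3^2-) = 0.0276 × 0.0222 = 6.13 × 10^-4 mol
n(I2) = n(S2O3^2-)/2 = 3.06 × 10^-4 mol
From the 1:3 ratio, n(Cr2O7^2-) in the aliquot = 1/3 × 3.06 × 10^-4 = 1.02 × 10^-4 mol
[Cr2O7^2-]_dilute = 1.02 × 10^-4 / 0.0195 = 0.00524 mol/L
[Cr2O7^2-]_original = 0.00524 × 100.0/5.06 = 0.103 mol/L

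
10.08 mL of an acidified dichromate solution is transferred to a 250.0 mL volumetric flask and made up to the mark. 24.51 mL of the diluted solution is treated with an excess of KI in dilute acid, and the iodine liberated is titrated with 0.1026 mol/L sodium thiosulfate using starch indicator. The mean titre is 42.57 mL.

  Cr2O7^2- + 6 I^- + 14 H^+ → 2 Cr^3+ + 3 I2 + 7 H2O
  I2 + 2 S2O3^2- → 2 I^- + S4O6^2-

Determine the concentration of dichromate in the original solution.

n(S2O3^2-) = 0.04257 × 0.1026 = 4.368 × 10^-3 mol
n(I2) = n(S2O3^2-)/2 = 2.184 × 10^-3 mol
From the 1:3 ratio, n(Cr2O7^2-) in the aliquot = 1/3 × 2.184 × 10^-3 = 7.279 × 10^-4 mol
[Cr2O7^2-]_dilute = 7.279 × 10^-4 / 0.02451 = 0.02970 mol/L
[Cr2O7^2-]_original = 0.02970 × 250.0/10.08 = 0.7366 mol/L

0.7366 mol/L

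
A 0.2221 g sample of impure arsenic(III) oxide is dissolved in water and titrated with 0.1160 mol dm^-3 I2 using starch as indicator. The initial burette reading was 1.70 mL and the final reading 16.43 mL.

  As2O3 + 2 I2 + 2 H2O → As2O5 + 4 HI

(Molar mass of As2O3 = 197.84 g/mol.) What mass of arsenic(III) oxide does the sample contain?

n(I2) = 0.01473 L × 0.1160 mol/L = 1.709 × 10^-3 mol
From the 1:2 ratio, n(As2O3) = 1/2 × 1.709 × 10^-3 = 8.543 × 10^-4 mol
mass of As2O3 = 8.543 × 10^-4 × 197.84 g/mol = 0.1690 g

0.1690 g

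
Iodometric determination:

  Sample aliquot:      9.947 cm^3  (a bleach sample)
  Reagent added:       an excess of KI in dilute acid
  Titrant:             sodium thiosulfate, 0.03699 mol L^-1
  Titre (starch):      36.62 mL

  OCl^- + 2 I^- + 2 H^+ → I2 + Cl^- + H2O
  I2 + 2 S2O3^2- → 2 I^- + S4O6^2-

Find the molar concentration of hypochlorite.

0.06809 mol/L

n(S2O3^2-) = 0.03662 × 0.03699 = 1.355 × 10^-3 mol
n(I2) = n(S2O3^2-)/2 = 6.773 × 10^-4 mol
n(OCl^-) in the aliquot = 6.773 × 10^-4 mol (1:1 ratio)
[OCl^-] = 6.773 × 10^-4 / 0.009947 = 0.06809 mol/L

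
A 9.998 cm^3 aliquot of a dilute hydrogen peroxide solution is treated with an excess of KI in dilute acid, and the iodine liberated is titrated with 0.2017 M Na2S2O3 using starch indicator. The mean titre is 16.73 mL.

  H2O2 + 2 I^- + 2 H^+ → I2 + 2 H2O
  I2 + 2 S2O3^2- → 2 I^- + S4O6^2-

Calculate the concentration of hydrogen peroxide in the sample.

0.1688 M

n(S2O3^2-) = 0.01673 × 0.2017 = 3.374 × 10^-3 mol
n(I2) = n(S2O3^2-)/2 = 1.687 × 10^-3 mol
n(H2O2) in the aliquot = 1.687 × 10^-3 mol (1:1 ratio)
[H2O2] = 1.687 × 10^-3 / 0.009998 = 0.1688 mol/L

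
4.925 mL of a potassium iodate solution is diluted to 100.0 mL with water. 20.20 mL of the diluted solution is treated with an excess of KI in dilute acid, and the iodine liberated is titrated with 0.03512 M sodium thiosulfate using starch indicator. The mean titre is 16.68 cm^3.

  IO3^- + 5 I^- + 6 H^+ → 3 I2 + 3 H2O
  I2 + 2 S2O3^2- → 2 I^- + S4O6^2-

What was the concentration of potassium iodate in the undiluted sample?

0.09814 M

n(S2O3^2-) = 0.01668 × 0.03512 = 5.858 × 10^-4 mol
n(I2) = n(S2O3^2-)/2 = 2.929 × 10^-4 mol
From the 1:3 ratio, n(IO3^-) in the aliquot = 1/3 × 2.929 × 10^-4 = 9.763 × 10^-5 mol
[IO3^-]_dilute = 9.763 × 10^-5 / 0.02020 = 0.004833 mol/L
[IO3^-]_original = 0.004833 × 100.0/4.925 = 0.09814 mol/L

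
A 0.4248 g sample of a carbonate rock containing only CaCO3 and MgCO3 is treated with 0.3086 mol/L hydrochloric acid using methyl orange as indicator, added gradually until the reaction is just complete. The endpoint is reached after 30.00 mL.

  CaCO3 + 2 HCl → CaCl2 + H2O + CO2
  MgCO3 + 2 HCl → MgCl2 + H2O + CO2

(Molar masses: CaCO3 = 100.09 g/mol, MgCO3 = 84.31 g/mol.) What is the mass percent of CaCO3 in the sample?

n(HCl) = 0.03000 × 0.3086 = 9.258 × 10^-3 mol
Let x = n(CaCO3), y = n(MgCO3).
Titrant: 2x + 2y = 9.258 × 10^-3;  mass: 100.09x + 84.31y = 0.4248
Solving, x = 2.188 × 10^-3 mol, y = 2.441 × 10^-3 mol
mass of CaCO3 = 2.188 × 10^-3 × 100.09 = 0.2190 g
% CaCO3 = 0.2190 / 0.4248 × 100 = 51.56 %

51.56 %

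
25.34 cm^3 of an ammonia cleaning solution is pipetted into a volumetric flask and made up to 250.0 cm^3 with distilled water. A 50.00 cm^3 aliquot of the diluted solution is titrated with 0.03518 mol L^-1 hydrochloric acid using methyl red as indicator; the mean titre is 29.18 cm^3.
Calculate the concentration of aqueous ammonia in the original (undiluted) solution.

0.2026 mol/L

NH3 + HCl → NH4Cl
n(HCl) = 0.02918 × 0.03518 = 1.027 × 10^-3 mol
n(NH3) in the aliquot = 1.027 × 10^-3 mol (1:1 ratio)
[NH3]_dilute = 1.027 × 10^-3 / 0.05000 = 0.02053 mol/L
Dilution factor = 250.0 / 25.34 = 9.866
[NH3]_stock = 0.02053 × 9.866 = 0.2026 mol/L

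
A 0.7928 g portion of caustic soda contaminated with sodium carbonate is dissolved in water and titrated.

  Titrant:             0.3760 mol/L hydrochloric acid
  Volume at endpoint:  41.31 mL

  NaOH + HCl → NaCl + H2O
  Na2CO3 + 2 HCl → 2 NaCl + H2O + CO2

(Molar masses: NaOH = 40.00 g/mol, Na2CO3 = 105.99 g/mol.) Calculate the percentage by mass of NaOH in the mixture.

n(HCl) = 0.04131 × 0.3760 = 0.01553 mol
Let x = n(NaOH), y = n(Na2CO3).
Titrant: 1x + 2y = 0.01553;  mass: 40.00x + 105.99y = 0.7928
Solving, x = 2.335 × 10^-3 mol, y = 6.599 × 10^-3 mol
mass of NaOH = 2.335 × 10^-3 × 40.00 = 0.09341 g
% NaOH = 0.09341 / 0.7928 × 100 = 11.78 %

11.78 %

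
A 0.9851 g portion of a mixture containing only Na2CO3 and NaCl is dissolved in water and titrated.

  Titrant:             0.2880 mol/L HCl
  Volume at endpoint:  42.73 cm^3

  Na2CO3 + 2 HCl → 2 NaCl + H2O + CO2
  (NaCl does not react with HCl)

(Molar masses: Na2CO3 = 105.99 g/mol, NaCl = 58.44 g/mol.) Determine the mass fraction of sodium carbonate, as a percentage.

n(HCl) = 0.04273 × 0.2880 = 0.01231 mol
Let x = n(Na2CO3), y = n(NaCl).
Titrant: 2x = 0.01231;  mass: 105.99x + 58.44y = 0.9851
Solving, x = 6.153 × 10^-3 mol, y = 5.697 × 10^-3 mol
mass of Na2CO3 = 6.153 × 10^-3 × 105.99 = 0.6522 g
% Na2CO3 = 0.6522 / 0.9851 × 100 = 66.20 %

66.20 %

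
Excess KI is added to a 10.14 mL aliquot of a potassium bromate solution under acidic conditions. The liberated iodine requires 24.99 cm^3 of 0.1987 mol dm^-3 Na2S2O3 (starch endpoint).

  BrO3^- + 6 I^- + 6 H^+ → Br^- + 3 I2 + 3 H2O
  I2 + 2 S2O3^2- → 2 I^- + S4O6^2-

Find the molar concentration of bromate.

n(S2O3^2-) = 0.02499 × 0.1987 = 4.966 × 10^-3 mol
n(I2) = n(S2O3^2-)/2 = 2.483 × 10^-3 mol
From the 1:3 ratio, n(BrO3^-) in the aliquot = 1/3 × 2.483 × 10^-3 = 8.276 × 10^-4 mol
[BrO3^-] = 8.276 × 10^-4 / 0.01014 = 0.08162 mol/L

0.08162 mol/L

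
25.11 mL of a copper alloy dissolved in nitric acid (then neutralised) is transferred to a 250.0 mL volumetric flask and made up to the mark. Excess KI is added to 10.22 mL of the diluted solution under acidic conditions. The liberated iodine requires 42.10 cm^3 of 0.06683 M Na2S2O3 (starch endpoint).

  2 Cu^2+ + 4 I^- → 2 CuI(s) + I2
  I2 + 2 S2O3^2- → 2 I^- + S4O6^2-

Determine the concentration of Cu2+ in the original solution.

2.741 M

n(S2O3^2-) = 0.04210 × 0.06683 = 2.814 × 10^-3 mol
n(I2) = n(S2O3^2-)/2 = 1.407 × 10^-3 mol
From the 2:1 ratio, n(Cu2+) in the aliquot = 2/1 × 1.407 × 10^-3 = 2.814 × 10^-3 mol
[Cu2+]_dilute = 2.814 × 10^-3 / 0.01022 = 0.2753 mol/L
[Cu2+]_original = 0.2753 × 250.0/25.11 = 2.741 mol/L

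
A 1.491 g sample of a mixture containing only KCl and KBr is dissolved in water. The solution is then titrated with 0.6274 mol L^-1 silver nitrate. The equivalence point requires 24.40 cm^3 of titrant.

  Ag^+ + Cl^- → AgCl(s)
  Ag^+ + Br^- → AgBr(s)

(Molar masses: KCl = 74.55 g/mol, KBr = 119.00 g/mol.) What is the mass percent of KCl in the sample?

n(AgNO3) = 0.02440 × 0.6274 = 0.01531 mol
Let x = n(KCl), y = n(KBr).
Titrant: 1x + 1y = 0.01531;  mass: 74.55x + 119.00y = 1.491
Solving, x = 7.440 × 10^-3 mol, y = 7.868 × 10^-3 mol
mass of KCl = 7.440 × 10^-3 × 74.55 = 0.5547 g
% KCl = 0.5547 / 1.491 × 100 = 37.20 %

37.20 %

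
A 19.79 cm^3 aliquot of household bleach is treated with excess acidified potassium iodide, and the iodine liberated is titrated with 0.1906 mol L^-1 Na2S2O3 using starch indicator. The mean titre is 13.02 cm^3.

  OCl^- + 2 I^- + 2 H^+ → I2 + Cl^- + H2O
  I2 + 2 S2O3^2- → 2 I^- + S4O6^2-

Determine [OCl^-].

n(S2O3^2-) = 0.01302 × 0.1906 = 2.482 × 10^-3 mol
n(I2) = n(S2O3^2-)/2 = 1.241 × 10^-3 mol
n(OCl^-) in the aliquot = 1.241 × 10^-3 mol (1:1 ratio)
[OCl^-] = 1.241 × 10^-3 / 0.01979 = 0.06270 mol/L

0.06270 mol/L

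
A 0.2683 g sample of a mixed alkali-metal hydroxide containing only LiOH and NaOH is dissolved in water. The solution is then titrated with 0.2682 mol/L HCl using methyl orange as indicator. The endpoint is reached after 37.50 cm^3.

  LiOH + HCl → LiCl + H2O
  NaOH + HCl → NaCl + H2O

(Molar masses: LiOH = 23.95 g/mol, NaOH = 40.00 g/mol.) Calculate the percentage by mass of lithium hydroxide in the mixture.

74.53 %

n(HCl) = 0.03750 × 0.2682 = 0.01006 mol
Let x = n(LiOH), y = n(NaOH).
Titrant: 1x + 1y = 0.01006;  mass: 23.95x + 40.00y = 0.2683
Solving, x = 8.349 × 10^-3 mol, y = 1.709 × 10^-3 mol
mass of LiOH = 8.349 × 10^-3 × 23.95 = 0.2000 g
% LiOH = 0.2000 / 0.2683 × 100 = 74.53 %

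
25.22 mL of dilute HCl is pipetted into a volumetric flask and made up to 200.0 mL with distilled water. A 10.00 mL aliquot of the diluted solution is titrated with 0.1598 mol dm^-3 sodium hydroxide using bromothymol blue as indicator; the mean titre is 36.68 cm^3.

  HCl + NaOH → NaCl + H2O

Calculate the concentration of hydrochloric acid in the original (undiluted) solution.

4.648 mol/L

n(NaOH) = 0.03668 × 0.1598 = 5.861 × 10^-3 mol
n(HCl) in the aliquot = 5.861 × 10^-3 mol (1:1 ratio)
[HCl]_dilute = 5.861 × 10^-3 / 0.01000 = 0.5861 mol/L
Dilution factor = 200.0 / 25.22 = 7.930
[HCl]_stock = 0.5861 × 7.930 = 4.648 mol/L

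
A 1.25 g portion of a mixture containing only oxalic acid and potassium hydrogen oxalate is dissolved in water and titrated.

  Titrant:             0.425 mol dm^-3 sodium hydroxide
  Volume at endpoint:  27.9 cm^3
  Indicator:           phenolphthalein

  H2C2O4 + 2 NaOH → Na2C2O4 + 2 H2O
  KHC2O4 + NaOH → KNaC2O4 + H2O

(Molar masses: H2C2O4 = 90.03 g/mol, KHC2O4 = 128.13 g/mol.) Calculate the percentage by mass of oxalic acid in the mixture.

n(NaOH) = 0.0279 × 0.425 = 0.0119 mol
Let x = n(H2C2O4), y = n(KHC2O4).
Titrant: 2x + 1y = 0.0119;  mass: 90.03x + 128.13y = 1.25
Solving, x = 1.62 × 10^-3 mol, y = 8.62 × 10^-3 mol
mass of H2C2O4 = 1.62 × 10^-3 × 90.03 = 0.146 g
% H2C2O4 = 0.146 / 1.25 × 100 = 11.7 %

11.7 %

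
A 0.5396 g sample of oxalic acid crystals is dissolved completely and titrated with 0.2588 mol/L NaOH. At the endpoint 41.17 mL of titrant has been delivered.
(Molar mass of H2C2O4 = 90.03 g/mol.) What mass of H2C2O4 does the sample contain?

H2C2O4 + 2 NaOH → Na2C2O4 + 2 H2O
n(NaOH) = 0.04117 L × 0.2588 mol/L = 0.01065 mol
From the 1:2 ratio, n(H2C2O4) = 1/2 × 0.01065 = 5.327 × 10^-3 mol
mass of H2C2O4 = 5.327 × 10^-3 × 90.03 g/mol = 0.4796 g

0.4796 g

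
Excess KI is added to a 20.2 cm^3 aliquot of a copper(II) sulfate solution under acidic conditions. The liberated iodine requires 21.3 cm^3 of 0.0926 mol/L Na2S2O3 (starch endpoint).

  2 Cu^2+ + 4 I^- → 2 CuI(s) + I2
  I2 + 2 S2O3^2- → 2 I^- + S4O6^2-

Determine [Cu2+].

0.0976 mol/L

n(S2O3^2-) = 0.0213 × 0.0926 = 1.97 × 10^-3 mol
n(I2) = n(S2O3^2-)/2 = 9.86 × 10^-4 mol
From the 2:1 ratio, n(Cu2+) in the aliquot = 2/1 × 9.86 × 10^-4 = 1.97 × 10^-3 mol
[Cu2+] = 1.97 × 10^-3 / 0.0202 = 0.0976 mol/L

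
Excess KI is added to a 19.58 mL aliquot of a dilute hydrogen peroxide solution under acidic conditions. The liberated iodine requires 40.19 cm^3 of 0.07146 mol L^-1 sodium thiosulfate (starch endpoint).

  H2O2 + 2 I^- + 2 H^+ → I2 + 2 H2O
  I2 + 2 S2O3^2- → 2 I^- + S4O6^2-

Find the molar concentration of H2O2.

n(S2O3^2-) = 0.04019 × 0.07146 = 2.872 × 10^-3 mol
n(I2) = n(S2O3^2-)/2 = 1.436 × 10^-3 mol
n(H2O2) in the aliquot = 1.436 × 10^-3 mol (1:1 ratio)
[H2O2] = 1.436 × 10^-3 / 0.01958 = 0.07334 mol/L

0.07334 mol/L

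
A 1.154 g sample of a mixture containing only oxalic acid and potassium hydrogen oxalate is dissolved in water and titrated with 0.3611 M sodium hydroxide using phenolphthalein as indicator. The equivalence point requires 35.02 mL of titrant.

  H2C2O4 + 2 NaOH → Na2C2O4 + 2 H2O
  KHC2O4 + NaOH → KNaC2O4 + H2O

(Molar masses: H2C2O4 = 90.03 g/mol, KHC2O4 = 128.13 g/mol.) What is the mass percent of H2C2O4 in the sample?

n(NaOH) = 0.03502 × 0.3611 = 0.01265 mol
Let x = n(H2C2O4), y = n(KHC2O4).
Titrant: 2x + 1y = 0.01265;  mass: 90.03x + 128.13y = 1.154
Solving, x = 2.805 × 10^-3 mol, y = 7.035 × 10^-3 mol
mass of H2C2O4 = 2.805 × 10^-3 × 90.03 = 0.2525 g
% H2C2O4 = 0.2525 / 1.154 × 100 = 21.88 %

21.88 %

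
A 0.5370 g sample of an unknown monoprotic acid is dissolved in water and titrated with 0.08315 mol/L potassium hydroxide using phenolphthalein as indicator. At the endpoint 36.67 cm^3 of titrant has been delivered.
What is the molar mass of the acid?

176.1 g/mol

n(KOH) = 0.03667 L × 0.08315 mol/L = 3.049 × 10^-3 mol
n(HA) = 3.049 × 10^-3 mol (1:1 ratio)
M = m / n = 0.5370 g / 3.049 × 10^-3 mol = 176.1 g/mol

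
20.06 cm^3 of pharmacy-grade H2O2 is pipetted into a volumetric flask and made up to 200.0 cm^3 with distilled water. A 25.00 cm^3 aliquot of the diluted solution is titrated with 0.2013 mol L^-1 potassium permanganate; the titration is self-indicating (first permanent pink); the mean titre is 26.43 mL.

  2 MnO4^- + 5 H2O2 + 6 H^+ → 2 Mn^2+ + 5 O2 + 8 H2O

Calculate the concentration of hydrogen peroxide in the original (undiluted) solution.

n(KMnO4) = 0.02643 × 0.2013 = 5.320 × 10^-3 mol
From the 5:2 ratio, n(H2O2) in the aliquot = 5/2 × 5.320 × 10^-3 = 0.01330 mol
[H2O2]_dilute = 0.01330 / 0.02500 = 0.5320 mol/L
Dilution factor = 200.0 / 20.06 = 9.970
[H2O2]_stock = 0.5320 × 9.970 = 5.304 mol/L

5.304 mol/L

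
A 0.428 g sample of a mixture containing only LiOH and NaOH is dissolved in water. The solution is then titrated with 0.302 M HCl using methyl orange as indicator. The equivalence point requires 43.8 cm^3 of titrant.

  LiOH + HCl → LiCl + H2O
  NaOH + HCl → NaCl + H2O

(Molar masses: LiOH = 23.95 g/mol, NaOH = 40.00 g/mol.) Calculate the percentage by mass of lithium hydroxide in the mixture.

35.2 %

n(HCl) = 0.0438 × 0.302 = 0.0132 mol
Let x = n(LiOH), y = n(NaOH).
Titrant: 1x + 1y = 0.0132;  mass: 23.95x + 40.00y = 0.428
Solving, x = 6.30 × 10^-3 mol, y = 6.93 × 10^-3 mol
mass of LiOH = 6.30 × 10^-3 × 23.95 = 0.151 g
% LiOH = 0.151 / 0.428 × 100 = 35.2 %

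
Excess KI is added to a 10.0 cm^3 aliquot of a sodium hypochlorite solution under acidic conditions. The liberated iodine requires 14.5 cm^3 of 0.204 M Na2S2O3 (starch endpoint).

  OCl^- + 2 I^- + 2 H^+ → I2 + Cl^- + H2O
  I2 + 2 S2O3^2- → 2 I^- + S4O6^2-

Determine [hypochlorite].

0.148 M

n(S2O3^2-) = 0.0145 × 0.204 = 2.96 × 10^-3 mol
n(I2) = n(S2O3^2-)/2 = 1.48 × 10^-3 mol
n(OCl^-) in the aliquot = 1.48 × 10^-3 mol (1:1 ratio)
[OCl^-] = 1.48 × 10^-3 / 0.0100 = 0.148 mol/L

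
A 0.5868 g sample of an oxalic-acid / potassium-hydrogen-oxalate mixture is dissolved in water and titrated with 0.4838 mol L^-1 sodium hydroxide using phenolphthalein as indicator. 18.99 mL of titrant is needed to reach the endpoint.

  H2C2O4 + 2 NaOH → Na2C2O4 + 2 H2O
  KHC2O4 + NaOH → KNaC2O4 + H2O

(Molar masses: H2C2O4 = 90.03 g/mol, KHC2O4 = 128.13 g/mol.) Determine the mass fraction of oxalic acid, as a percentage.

n(NaOH) = 0.01899 × 0.4838 = 9.187 × 10^-3 mol
Let x = n(H2C2O4), y = n(KHC2O4).
Titrant: 2x + 1y = 9.187 × 10^-3;  mass: 90.03x + 128.13y = 0.5868
Solving, x = 3.552 × 10^-3 mol, y = 2.084 × 10^-3 mol
mass of H2C2O4 = 3.552 × 10^-3 × 90.03 = 0.3197 g
% H2C2O4 = 0.3197 / 0.5868 × 100 = 54.49 %

54.49 %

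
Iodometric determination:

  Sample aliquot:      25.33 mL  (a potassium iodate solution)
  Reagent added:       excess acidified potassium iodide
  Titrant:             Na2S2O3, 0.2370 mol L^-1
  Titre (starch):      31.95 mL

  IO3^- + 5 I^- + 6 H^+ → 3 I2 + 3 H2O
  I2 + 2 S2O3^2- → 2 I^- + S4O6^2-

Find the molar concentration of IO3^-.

n(S2O3^2-) = 0.03195 × 0.2370 = 7.572 × 10^-3 mol
n(I2) = n(S2O3^2-)/2 = 3.786 × 10^-3 mol
From the 1:3 ratio, n(IO3^-) in the aliquot = 1/3 × 3.786 × 10^-3 = 1.262 × 10^-3 mol
[IO3^-] = 1.262 × 10^-3 / 0.02533 = 0.04982 mol/L

0.04982 mol/L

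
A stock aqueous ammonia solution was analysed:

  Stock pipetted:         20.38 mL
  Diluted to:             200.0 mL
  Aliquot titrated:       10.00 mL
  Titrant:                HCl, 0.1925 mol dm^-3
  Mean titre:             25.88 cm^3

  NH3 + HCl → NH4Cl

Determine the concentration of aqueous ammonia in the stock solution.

4.889 mol/L

n(HCl) = 0.02588 × 0.1925 = 4.982 × 10^-3 mol
n(NH3) in the aliquot = 4.982 × 10^-3 mol (1:1 ratio)
[NH3]_dilute = 4.982 × 10^-3 / 0.01000 = 0.4982 mol/L
Dilution factor = 200.0 / 20.38 = 9.814
[NH3]_stock = 0.4982 × 9.814 = 4.889 mol/L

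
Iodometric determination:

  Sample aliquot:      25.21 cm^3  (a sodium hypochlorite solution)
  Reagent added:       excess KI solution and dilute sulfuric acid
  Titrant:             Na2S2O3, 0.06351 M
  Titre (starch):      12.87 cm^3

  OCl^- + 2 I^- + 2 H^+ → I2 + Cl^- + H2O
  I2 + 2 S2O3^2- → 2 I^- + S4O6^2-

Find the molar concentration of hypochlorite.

n(S2O3^2-) = 0.01287 × 0.06351 = 8.174 × 10^-4 mol
n(I2) = n(S2O3^2-)/2 = 4.087 × 10^-4 mol
n(OCl^-) in the aliquot = 4.087 × 10^-4 mol (1:1 ratio)
[OCl^-] = 4.087 × 10^-4 / 0.02521 = 0.01621 mol/L

0.01621 M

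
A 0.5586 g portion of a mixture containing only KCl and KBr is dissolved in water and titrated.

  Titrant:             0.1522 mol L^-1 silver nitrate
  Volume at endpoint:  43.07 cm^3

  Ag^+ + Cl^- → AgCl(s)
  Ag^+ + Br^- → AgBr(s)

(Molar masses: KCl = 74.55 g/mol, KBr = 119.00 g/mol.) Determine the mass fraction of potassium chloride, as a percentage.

66.50 %

n(AgNO3) = 0.04307 × 0.1522 = 6.555 × 10^-3 mol
Let x = n(KCl), y = n(KBr).
Titrant: 1x + 1y = 6.555 × 10^-3;  mass: 74.55x + 119.00y = 0.5586
Solving, x = 4.983 × 10^-3 mol, y = 1.573 × 10^-3 mol
mass of KCl = 4.983 × 10^-3 × 74.55 = 0.3715 g
% KCl = 0.3715 / 0.5586 × 100 = 66.50 %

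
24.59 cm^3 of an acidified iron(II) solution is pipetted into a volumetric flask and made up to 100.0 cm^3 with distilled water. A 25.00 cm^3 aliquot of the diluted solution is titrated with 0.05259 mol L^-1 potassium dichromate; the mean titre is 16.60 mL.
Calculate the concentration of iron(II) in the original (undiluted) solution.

Cr2O7^2- + 6 Fe^2+ + 14 H^+ → 2 Cr^3+ + 6 Fe^3+ + 7 H2O
n(K2Cr2O7) = 0.01660 × 0.05259 = 8.730 × 10^-4 mol
From the 6:1 ratio, n(Fe2+) in the aliquot = 6/1 × 8.730 × 10^-4 = 5.238 × 10^-3 mol
[Fe2+]_dilute = 5.238 × 10^-3 / 0.02500 = 0.2095 mol/L
Dilution factor = 100.0 / 24.59 = 4.067
[Fe2+]_stock = 0.2095 × 4.067 = 0.8520 mol/L

0.8520 mol/L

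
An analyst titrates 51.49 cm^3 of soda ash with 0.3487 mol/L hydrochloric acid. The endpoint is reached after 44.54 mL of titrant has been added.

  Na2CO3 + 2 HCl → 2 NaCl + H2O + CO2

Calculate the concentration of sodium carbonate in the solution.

n(HCl) = 0.04454 L × 0.3487 mol/L = 0.01553 mol
From the 1:2 mole ratio, n(Na2CO3) = 1/2 × 0.01553 = 7.766 × 10^-3 mol
[Na2CO3] = 7.766 × 10^-3 mol / 0.05149 L = 0.1508 mol/L

0.1508 mol/L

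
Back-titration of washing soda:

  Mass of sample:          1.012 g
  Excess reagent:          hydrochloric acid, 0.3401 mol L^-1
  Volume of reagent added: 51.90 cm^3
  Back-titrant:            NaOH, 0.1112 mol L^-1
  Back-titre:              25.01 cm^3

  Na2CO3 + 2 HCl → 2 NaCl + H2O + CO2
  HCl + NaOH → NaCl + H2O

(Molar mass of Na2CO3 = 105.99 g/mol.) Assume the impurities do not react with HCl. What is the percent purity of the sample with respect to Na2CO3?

n(HCl) added = 0.05190 × 0.3401 = 0.01765 mol
n(NaOH) used in back-titration = 0.02501 × 0.1112 = 2.781 × 10^-3 mol
n(HCl) left over = 2.781 × 10^-3 mol (1:1 ratio)
n(HCl) consumed by analyte = 0.01765 − 2.781 × 10^-3 = 0.01487 mol
From the 1:2 ratio, n(Na2CO3) = 1/2 × 0.01487 = 7.435 × 10^-3 mol
mass of Na2CO3 = 7.435 × 10^-3 × 105.99 = 0.7880 g
% Na2CO3 = 0.7880 / 1.012 × 100 = 77.87 %

77.87 %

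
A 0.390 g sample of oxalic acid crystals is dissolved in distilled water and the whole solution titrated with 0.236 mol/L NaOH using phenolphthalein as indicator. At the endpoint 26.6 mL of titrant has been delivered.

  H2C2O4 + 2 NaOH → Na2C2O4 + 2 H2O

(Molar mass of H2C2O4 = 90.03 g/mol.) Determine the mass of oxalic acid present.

0.283 g

n(NaOH) = 0.0266 L × 0.236 mol/L = 6.28 × 10^-3 mol
From the 1:2 ratio, n(H2C2O4) = 1/2 × 6.28 × 10^-3 = 3.14 × 10^-3 mol
mass of H2C2O4 = 3.14 × 10^-3 × 90.03 g/mol = 0.283 g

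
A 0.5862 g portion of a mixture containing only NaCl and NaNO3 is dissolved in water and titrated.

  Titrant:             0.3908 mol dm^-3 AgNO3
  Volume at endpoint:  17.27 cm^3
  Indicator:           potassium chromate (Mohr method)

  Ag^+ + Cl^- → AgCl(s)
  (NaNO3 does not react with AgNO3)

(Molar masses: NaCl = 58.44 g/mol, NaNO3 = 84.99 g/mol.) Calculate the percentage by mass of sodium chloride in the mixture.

n(AgNO3) = 0.01727 × 0.3908 = 6.749 × 10^-3 mol
Let x = n(NaCl), y = n(NaNO3).
Titrant: 1x = 6.749 × 10^-3;  mass: 58.44x + 84.99y = 0.5862
Solving, x = 6.749 × 10^-3 mol, y = 2.257 × 10^-3 mol
mass of NaCl = 6.749 × 10^-3 × 58.44 = 0.3944 g
% NaCl = 0.3944 / 0.5862 × 100 = 67.28 %

67.28 %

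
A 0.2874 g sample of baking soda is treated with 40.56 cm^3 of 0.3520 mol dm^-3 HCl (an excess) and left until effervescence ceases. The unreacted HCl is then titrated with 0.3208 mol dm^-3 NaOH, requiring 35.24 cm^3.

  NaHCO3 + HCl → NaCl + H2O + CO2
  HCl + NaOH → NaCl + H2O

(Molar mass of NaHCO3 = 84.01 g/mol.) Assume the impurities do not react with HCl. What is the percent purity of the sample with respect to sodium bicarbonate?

n(HCl) added = 0.04056 × 0.3520 = 0.01428 mol
n(NaOH) used in back-titration = 0.03524 × 0.3208 = 0.01130 mol
n(HCl) left over = 0.01130 mol (1:1 ratio)
n(HCl) consumed by analyte = 0.01428 − 0.01130 = 2.972 × 10^-3 mol
n(NaHCO3) = 2.972 × 10^-3 mol (1:1 ratio)
mass of NaHCO3 = 2.972 × 10^-3 × 84.01 = 0.2497 g
% NaHCO3 = 0.2497 / 0.2874 × 100 = 86.88 %

86.88 %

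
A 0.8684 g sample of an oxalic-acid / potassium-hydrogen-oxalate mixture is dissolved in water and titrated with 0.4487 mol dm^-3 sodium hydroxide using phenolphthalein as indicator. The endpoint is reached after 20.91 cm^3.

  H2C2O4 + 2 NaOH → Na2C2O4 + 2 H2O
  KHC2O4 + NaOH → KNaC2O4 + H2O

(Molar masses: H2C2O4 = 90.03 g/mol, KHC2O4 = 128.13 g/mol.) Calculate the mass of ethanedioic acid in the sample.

n(NaOH) = 0.02091 × 0.4487 = 9.382 × 10^-3 mol
Let x = n(H2C2O4), y = n(KHC2O4).
Titrant: 2x + 1y = 9.382 × 10^-3;  mass: 90.03x + 128.13y = 0.8684
Solving, x = 2.008 × 10^-3 mol, y = 5.367 × 10^-3 mol
mass of H2C2O4 = 2.008 × 10^-3 × 90.03 = 0.1808 g

0.1808 g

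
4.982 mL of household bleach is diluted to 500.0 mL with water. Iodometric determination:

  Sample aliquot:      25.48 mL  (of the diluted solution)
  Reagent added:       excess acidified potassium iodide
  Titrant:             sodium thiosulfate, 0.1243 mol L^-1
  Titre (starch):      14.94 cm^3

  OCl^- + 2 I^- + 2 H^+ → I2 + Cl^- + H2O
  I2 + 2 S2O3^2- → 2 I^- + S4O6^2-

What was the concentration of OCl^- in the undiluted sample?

n(S2O3^2-) = 0.01494 × 0.1243 = 1.857 × 10^-3 mol
n(I2) = n(S2O3^2-)/2 = 9.285 × 10^-4 mol
n(OCl^-) in the aliquot = 9.285 × 10^-4 mol (1:1 ratio)
[OCl^-]_dilute = 9.285 × 10^-4 / 0.02548 = 0.03644 mol/L
[OCl^-]_original = 0.03644 × 500.0/4.982 = 3.657 mol/L

3.657 mol/L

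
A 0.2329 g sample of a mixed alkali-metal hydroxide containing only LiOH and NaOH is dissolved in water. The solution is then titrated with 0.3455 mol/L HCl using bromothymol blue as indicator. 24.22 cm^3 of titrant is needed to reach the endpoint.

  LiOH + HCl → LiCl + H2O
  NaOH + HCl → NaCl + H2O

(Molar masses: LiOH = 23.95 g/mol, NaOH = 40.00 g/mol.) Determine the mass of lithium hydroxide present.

n(HCl) = 0.02422 × 0.3455 = 8.368 × 10^-3 mol
Let x = n(LiOH), y = n(NaOH).
Titrant: 1x + 1y = 8.368 × 10^-3;  mass: 23.95x + 40.00y = 0.2329
Solving, x = 6.344 × 10^-3 mol, y = 2.024 × 10^-3 mol
mass of LiOH = 6.344 × 10^-3 × 23.95 = 0.1519 g

0.1519 g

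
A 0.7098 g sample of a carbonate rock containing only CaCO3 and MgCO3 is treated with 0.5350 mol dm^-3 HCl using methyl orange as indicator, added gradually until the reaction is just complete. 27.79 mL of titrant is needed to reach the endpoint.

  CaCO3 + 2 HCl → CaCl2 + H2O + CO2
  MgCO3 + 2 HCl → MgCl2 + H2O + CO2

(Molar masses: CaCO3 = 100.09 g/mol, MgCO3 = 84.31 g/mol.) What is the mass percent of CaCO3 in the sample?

n(HCl) = 0.02779 × 0.5350 = 0.01487 mol
Let x = n(CaCO3), y = n(MgCO3).
Titrant: 2x + 2y = 0.01487;  mass: 100.09x + 84.31y = 0.7098
Solving, x = 5.263 × 10^-3 mol, y = 2.171 × 10^-3 mol
mass of CaCO3 = 5.263 × 10^-3 × 100.09 = 0.5268 g
% CaCO3 = 0.5268 / 0.7098 × 100 = 74.22 %

74.22 %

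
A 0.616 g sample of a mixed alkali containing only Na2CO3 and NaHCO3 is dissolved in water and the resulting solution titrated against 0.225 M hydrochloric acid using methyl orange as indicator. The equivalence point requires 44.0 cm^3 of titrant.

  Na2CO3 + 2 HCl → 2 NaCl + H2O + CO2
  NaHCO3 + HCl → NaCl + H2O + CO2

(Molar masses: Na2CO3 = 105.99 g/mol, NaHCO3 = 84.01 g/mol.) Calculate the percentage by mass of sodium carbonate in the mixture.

n(HCl) = 0.0440 × 0.225 = 9.90 × 10^-3 mol
Let x = n(Na2CO3), y = n(NaHCO3).
Titrant: 2x + 1y = 9.90 × 10^-3;  mass: 105.99x + 84.01y = 0.616
Solving, x = 3.48 × 10^-3 mol, y = 2.95 × 10^-3 mol
mass of Na2CO3 = 3.48 × 10^-3 × 105.99 = 0.369 g
% Na2CO3 = 0.369 / 0.616 × 100 = 59.8 %

59.8 %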